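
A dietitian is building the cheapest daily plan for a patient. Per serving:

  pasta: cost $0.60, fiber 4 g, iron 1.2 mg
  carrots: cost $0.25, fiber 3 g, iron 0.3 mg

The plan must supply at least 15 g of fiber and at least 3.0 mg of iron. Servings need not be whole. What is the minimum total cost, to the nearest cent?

$1.75

pasta only: max(15/4, 3.0/1.2) = 3.75 servings → $2.25.
carrots only: max(15/3, 3.0/0.3) = 10 servings → $2.50.
pasta + carrots with both tight: 1.875 servings and 2.5 servings → $1.75.
The minimum over all feasible corners is $1.75.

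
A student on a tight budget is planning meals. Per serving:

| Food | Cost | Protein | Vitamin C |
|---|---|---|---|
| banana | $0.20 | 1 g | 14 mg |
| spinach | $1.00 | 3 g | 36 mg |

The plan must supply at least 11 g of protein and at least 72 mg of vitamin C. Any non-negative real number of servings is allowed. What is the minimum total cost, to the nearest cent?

At the optimum either one food covers both requirements or two foods hit both targets exactly; no other combination can be cheaper.
banana only: max(11/1, 72/14) = 11 servings → $2.20.
spinach only: max(11/3, 72/36) = 3.667 servings → $3.67.
banana + spinach with both targets exact would need a negative amount; discard.
So the least-cost plan costs $2.20.

$2.20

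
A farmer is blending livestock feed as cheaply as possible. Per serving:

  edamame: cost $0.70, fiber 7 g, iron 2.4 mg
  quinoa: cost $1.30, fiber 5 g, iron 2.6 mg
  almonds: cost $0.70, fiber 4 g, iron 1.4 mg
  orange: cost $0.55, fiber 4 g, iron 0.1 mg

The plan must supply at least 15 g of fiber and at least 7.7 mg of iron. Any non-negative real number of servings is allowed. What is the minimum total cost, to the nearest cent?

$2.25

This is a tiny linear program; its minimum lies at a vertex of the feasible set. List the vertices and price them.
edamame only: max(15/7, 7.7/2.4) = 3.208 servings → $2.25.
quinoa only: max(15/5, 7.7/2.6) = 3 servings → $3.90.
almonds only: max(15/4, 7.7/1.4) = 5.5 servings → $3.85.
orange only: max(15/4, 7.7/0.1) = 77 servings → $42.35.
edamame + quinoa with both tight: 0.08065 servings and 2.887 servings → $3.81.
edamame + almonds: the both-tight solution has a negative serving — not a feasible corner.
edamame + orange: the both-tight solution has a negative serving — not a feasible corner.
quinoa + almonds with both tight: 2.882 servings and 0.1471 servings → $3.85.
quinoa + orange with both tight: 2.96 servings and 0.05051 servings → $3.88.
almonds + orange: intersection lies outside the first quadrant.
The minimum over all feasible corners is $2.25.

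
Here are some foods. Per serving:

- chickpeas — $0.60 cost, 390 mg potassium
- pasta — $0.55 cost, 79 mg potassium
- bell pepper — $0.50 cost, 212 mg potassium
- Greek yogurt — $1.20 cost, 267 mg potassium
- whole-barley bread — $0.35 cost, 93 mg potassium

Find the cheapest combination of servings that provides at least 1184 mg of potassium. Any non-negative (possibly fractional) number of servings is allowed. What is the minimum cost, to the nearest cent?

Cost per mg of potassium: chickpeas $0.0015, bell pepper $0.0024, whole-barley bread $0.0038, Greek yogurt $0.0045, pasta $0.0070.
With no serving limits, use only chickpeas: 1184 mg / 390 mg = 3.036 servings × $0.60 = $1.82.

$1.82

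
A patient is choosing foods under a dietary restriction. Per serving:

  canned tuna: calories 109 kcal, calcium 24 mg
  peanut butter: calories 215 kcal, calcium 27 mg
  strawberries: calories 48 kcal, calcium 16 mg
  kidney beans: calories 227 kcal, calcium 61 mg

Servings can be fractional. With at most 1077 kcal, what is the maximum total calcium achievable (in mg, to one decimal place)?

Calcium per kcal: strawberries 0.3333, kidney beans 0.2687, canned tuna 0.2202, peanut butter 0.1256.
With no serving limits, spend the whole calories allowance on strawberries: 1077 kcal / 48 kcal × 16 mg = 359.0 mg.

359.0 mg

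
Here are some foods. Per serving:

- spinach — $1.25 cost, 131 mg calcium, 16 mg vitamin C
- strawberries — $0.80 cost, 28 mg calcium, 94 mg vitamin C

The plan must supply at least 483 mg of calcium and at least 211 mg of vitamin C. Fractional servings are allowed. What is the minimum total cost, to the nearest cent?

Minimising a linear cost over {calcium ≥ 483, vitamin C ≥ 211, servings ≥ 0} — the optimum is at a vertex, using one or two foods.
spinach only: max(483/131, 211/16) = 13.19 servings → $16.48.
strawberries only: max(483/28, 211/94) = 17.25 servings → $13.80.
spinach + strawberries with both tight: 3.328 servings and 1.678 servings → $5.50.
The minimum over all feasible corners is $5.50.

$5.50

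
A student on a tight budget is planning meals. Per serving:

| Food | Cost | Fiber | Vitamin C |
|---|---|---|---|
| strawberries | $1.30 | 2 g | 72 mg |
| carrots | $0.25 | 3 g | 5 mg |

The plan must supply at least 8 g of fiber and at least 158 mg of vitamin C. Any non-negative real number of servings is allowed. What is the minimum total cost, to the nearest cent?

Minimising a linear cost over {fiber ≥ 8, vitamin C ≥ 158, servings ≥ 0} — the optimum is at a vertex, using one or two foods.
strawberries only: max(8/2, 158/72) = 4 servings → $5.20.
carrots only: max(8/3, 158/5) = 31.6 servings → $7.90.
strawberries + carrots with both tight: 2.107 servings and 1.262 servings → $3.05.
So the least-cost plan costs $3.05.

$3.05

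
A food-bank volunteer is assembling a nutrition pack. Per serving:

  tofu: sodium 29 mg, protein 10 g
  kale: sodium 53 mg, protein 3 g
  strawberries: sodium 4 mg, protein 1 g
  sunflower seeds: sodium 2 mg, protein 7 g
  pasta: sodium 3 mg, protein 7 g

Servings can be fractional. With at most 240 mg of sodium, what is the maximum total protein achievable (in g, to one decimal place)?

840.0 g

Protein per mg sodium: sunflower seeds 3.5, pasta 2.333, tofu 0.3448, strawberries 0.25, kale 0.0566.
With no serving limits, spend the whole sodium allowance on sunflower seeds: 240 mg / 2 mg × 7 g = 840.0 g.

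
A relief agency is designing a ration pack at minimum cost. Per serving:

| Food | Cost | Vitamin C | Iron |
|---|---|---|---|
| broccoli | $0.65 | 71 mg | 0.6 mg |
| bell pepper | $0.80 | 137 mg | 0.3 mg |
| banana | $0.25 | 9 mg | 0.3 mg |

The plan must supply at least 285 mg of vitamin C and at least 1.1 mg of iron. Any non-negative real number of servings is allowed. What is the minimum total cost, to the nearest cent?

$1.92

An LP optimum is at a vertex; with two nutrient constraints at most two foods are used. Check each candidate.
broccoli only: max(285/71, 1.1/0.6) = 4.014 servings → $2.61.
bell pepper only: max(285/137, 1.1/0.3) = 3.667 servings → $2.93.
banana only: max(285/9, 1.1/0.3) = 31.67 servings → $7.92.
broccoli + bell pepper with both tight: 1.071 servings and 1.525 servings → $1.92.
broccoli + banana: the both-tight solution has a negative serving — not a feasible corner.
bell pepper + banana with both tight: 1.969 servings and 1.698 servings → $2.00.
The minimum over all feasible corners is $1.92.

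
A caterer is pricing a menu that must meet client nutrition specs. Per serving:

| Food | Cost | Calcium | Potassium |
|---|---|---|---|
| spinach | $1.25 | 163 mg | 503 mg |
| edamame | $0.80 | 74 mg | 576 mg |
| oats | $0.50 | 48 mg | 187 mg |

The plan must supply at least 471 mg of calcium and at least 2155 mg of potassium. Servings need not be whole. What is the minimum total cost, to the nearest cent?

$4.08

spinach only: max(471/163, 2155/503) = 4.284 servings → $5.36.
edamame only: max(471/74, 2155/576) = 6.365 servings → $5.09.
oats only: max(471/48, 2155/187) = 11.52 servings → $5.76.
spinach + edamame with both tight: 1.973 servings and 2.018 servings → $4.08.
spinach + oats with both targets exact would need a negative amount; discard.
edamame + oats with both tight: 1.112 servings and 8.097 servings → $4.94.
The minimum over all feasible corners is $4.08.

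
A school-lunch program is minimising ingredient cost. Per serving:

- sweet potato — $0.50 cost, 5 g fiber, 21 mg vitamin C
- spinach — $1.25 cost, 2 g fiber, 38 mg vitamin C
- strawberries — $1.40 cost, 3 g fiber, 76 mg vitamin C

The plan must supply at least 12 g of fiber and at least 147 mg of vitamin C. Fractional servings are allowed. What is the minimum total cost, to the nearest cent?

sweet potato only: max(12/5, 147/21) = 7 servings → $3.50.
spinach only: max(12/2, 147/38) = 6 servings → $7.50.
strawberries only: max(12/3, 147/76) = 4 servings → $5.60.
sweet potato + spinach with both tight: 1.095 servings and 3.264 servings → $4.63.
sweet potato + strawberries with both tight: 1.486 servings and 1.524 servings → $2.88.
spinach + strawberries with both targets exact would need a negative amount; discard.
So the least-cost plan costs $2.88.

$2.88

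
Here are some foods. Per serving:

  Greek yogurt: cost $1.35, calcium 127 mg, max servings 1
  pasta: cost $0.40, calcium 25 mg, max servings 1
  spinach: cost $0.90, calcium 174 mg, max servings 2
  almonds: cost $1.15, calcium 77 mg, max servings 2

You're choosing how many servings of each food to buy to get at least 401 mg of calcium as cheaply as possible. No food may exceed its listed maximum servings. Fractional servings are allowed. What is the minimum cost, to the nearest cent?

$2.36

Cost per mg of calcium: spinach $0.0052, Greek yogurt $0.0106, almonds $0.0149, pasta $0.0160.
Take 2 servings of spinach: +348.0 mg calcium for $1.80 (total $1.80, still need 53.0 mg).
Take 0.4173 servings of Greek yogurt: +53.0 mg calcium for $0.56 (total $2.36, still need 0.0 mg).
Greedy by cheapest-per-mg is optimal for a single linear constraint, so the minimum cost is $2.36.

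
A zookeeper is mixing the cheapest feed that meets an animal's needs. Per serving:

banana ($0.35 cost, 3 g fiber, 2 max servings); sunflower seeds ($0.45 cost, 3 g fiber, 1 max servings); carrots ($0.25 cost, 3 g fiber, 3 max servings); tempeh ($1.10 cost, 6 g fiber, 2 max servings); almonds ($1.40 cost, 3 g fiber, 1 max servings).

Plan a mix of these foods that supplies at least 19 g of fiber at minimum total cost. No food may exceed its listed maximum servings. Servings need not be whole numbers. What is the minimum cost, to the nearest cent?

Cost per g of fiber: carrots $0.0833, banana $0.1167, sunflower seeds $0.1500, tempeh $0.1833, almonds $0.4667.
Take 3 servings of carrots: +9.0 g fiber for $0.75 (total $0.75, still need 10.0 g).
Take 2 servings of banana: +6.0 g fiber for $0.70 (total $1.45, still need 4.0 g).
Take 1 serving of sunflower seeds: +3.0 g fiber for $0.45 (total $1.90, still need 1.0 g).
Take 0.1667 servings of tempeh: +1.0 g fiber for $0.18 (total $2.08, still need 0.0 g).
Filling from the cheapest source first is optimal under one linear minimum: $2.08.

$2.08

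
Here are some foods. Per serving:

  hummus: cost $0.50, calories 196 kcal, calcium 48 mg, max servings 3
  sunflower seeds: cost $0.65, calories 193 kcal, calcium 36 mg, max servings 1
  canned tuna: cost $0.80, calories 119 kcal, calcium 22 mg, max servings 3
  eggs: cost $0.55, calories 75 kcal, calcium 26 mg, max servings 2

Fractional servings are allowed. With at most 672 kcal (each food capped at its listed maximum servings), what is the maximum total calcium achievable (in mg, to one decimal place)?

179.8 mg

Calcium per kcal: eggs 0.3467, hummus 0.2449, sunflower seeds 0.1865, canned tuna 0.1849.
Take 2 servings of eggs: uses 150 kcal, +52.0 mg calcium (running total 52.0 mg).
Take 2.663 servings of hummus: uses 522 kcal, +127.8 mg calcium (running total 179.8 mg).
Filling greedily by calcium-per-kcal is optimal for one linear limit, giving 179.8 mg.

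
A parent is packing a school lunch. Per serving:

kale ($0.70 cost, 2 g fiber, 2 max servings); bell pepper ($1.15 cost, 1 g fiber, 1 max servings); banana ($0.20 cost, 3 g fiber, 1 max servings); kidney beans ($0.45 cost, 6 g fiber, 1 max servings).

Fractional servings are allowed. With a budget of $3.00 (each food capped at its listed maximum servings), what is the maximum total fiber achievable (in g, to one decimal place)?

Fiber per dollar: banana 15, kidney beans 13.33, kale 2.857, bell pepper 0.8696.
Take 1 serving of banana: spends $0.20, +3.0 g fiber (running total 3.0 g).
Take 1 serving of kidney beans: spends $0.45, +6.0 g fiber (running total 9.0 g).
Take 2 servings of kale: spends $1.40, +4.0 g fiber (running total 13.0 g).
Take 0.8261 servings of bell pepper: spends $0.95, +0.8 g fiber (running total 13.8 g).
Greedy by best ratio exhausts the cost allowance optimally: 13.8 g.

13.8 g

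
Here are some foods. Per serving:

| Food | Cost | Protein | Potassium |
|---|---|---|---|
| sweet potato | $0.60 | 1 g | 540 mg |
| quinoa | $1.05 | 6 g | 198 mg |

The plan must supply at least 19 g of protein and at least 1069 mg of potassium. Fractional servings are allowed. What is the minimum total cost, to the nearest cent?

Two binding constraints pin down two serving amounts, so the optimal mix uses at most two foods. The candidates are each food alone (scaled to the tighter of protein/potassium) and each pair with both constraints tight.
sweet potato only: max(19/1, 1069/540) = 19 servings → $11.40.
quinoa only: max(19/6, 1069/198) = 5.399 servings → $5.67.
sweet potato + quinoa with both tight: 0.8718 servings and 3.021 servings → $3.70.
Cheapest feasible corner: $3.70.

$3.70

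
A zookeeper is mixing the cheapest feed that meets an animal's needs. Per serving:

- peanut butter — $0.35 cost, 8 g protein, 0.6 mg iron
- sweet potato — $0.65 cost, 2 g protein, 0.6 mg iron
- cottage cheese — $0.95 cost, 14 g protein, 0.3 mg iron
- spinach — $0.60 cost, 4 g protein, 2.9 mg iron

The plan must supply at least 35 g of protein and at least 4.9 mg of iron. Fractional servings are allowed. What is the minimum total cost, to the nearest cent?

peanut butter only: max(35/8, 4.9/0.6) = 8.167 servings → $2.86.
sweet potato only: max(35/2, 4.9/0.6) = 17.5 servings → $11.38.
cottage cheese only: max(35/14, 4.9/0.3) = 16.33 servings → $15.52.
spinach only: max(35/4, 4.9/2.9) = 8.75 servings → $5.25.
peanut butter + sweet potato with both tight: 3.111 servings and 5.056 servings → $4.38.
peanut butter + cottage cheese: the both-tight solution has a negative serving — not a feasible corner.
peanut butter + spinach with both tight: 3.938 servings and 0.875 servings → $1.90.
sweet potato + cottage cheese with both tight: 7.449 servings and 1.436 servings → $6.21.
sweet potato + spinach: the both-tight solution has a negative serving — not a feasible corner.
cottage cheese + spinach with both tight: 2.079 servings and 1.475 servings → $2.86.
Cheapest feasible corner: $1.90.

$1.90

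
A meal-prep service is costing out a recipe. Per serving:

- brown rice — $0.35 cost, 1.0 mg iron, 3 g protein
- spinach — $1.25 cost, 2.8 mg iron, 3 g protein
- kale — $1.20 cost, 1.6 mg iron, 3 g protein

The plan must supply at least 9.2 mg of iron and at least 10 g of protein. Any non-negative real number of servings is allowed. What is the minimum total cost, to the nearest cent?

$3.22

With two linear requirements the optimum uses one or two foods; enumerate the corners.
brown rice only: max(9.2/1.0, 10/3) = 9.2 servings → $3.22.
spinach only: max(9.2/2.8, 10/3) = 3.333 servings → $4.17.
kale only: max(9.2/1.6, 10/3) = 5.75 servings → $6.90.
brown rice + spinach with both tight: 0.07407 servings and 3.259 servings → $4.10.
brown rice + kale with both targets exact would need a negative amount; discard.
spinach + kale with both tight: 3.222 servings and 0.1111 servings → $4.16.
Cheapest feasible corner: $3.22.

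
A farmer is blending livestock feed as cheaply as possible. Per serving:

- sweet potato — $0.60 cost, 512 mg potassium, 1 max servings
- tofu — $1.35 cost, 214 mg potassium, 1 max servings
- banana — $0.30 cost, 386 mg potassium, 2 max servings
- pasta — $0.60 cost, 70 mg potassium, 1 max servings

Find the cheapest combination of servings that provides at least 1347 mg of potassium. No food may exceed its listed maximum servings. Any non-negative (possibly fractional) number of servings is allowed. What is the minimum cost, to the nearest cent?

$1.60

Cost per mg of potassium: banana $0.0008, sweet potato $0.0012, tofu $0.0063, pasta $0.0086.
Take 2 servings of banana: +772.0 mg potassium for $0.60 (total $0.60, still need 575.0 mg).
Take 1 serving of sweet potato: +512.0 mg potassium for $0.60 (total $1.20, still need 63.0 mg).
Take 0.2944 servings of tofu: +63.0 mg potassium for $0.40 (total $1.60, still need 0.0 mg).
Filling from the cheapest source first is optimal under one linear minimum: $1.60.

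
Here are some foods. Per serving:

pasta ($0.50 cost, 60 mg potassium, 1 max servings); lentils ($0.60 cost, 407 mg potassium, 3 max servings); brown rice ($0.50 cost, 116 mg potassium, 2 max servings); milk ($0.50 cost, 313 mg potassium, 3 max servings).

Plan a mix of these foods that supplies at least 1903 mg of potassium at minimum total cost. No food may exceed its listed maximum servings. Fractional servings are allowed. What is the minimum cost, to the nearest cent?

Cost per mg of potassium: lentils $0.0015, milk $0.0016, brown rice $0.0043, pasta $0.0083.
Take 3 servings of lentils: +1221.0 mg potassium for $1.80 (total $1.80, still need 682.0 mg).
Take 2.179 servings of milk: +682.0 mg potassium for $1.09 (total $2.89, still need 0.0 mg).
Filling from the cheapest source first is optimal under one linear minimum: $2.89.

$2.89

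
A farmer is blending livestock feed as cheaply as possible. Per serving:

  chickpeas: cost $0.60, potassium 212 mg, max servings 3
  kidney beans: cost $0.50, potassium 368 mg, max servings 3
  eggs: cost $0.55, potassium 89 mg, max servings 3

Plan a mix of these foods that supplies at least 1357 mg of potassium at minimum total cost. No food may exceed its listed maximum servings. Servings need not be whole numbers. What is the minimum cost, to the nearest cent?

Cost per mg of potassium: kidney beans $0.0014, chickpeas $0.0028, eggs $0.0062.
Take 3 servings of kidney beans: +1104.0 mg potassium for $1.50 (total $1.50, still need 253.0 mg).
Take 1.193 servings of chickpeas: +253.0 mg potassium for $0.72 (total $2.22, still need 0.0 mg).
Filling from the cheapest source first is optimal under one linear minimum: $2.22.

$2.22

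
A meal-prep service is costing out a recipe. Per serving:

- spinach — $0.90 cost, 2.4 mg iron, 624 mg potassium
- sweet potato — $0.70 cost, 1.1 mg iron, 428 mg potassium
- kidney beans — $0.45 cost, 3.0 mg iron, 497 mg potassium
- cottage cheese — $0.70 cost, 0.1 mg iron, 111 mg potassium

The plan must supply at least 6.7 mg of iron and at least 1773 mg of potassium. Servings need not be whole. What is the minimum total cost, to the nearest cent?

Minimising a linear cost over {iron ≥ 6.7, potassium ≥ 1773, servings ≥ 0} — the optimum is at a vertex, using one or two foods.
spinach only: max(6.7/2.4, 1773/624) = 2.841 servings → $2.56.
sweet potato only: max(6.7/1.1, 1773/428) = 6.091 servings → $4.26.
kidney beans only: max(6.7/3.0, 1773/497) = 3.567 servings → $1.61.
cottage cheese only: max(6.7/0.1, 1773/111) = 67 servings → $46.90.
spinach + sweet potato with both tight: 2.692 servings and 0.2183 servings → $2.58.
spinach + kidney beans: the both-tight solution has a negative serving — not a feasible corner.
spinach + cottage cheese with both tight: 2.776 servings and 0.3647 servings → $2.75.
sweet potato + kidney beans with both tight: 2.698 servings and 1.244 servings → $2.45.
sweet potato + cottage cheese with both targets exact would need a negative amount; discard.
kidney beans + cottage cheese with both tight: 1.999 servings and 7.021 servings → $5.81.
So the least-cost plan costs $1.61.

$1.61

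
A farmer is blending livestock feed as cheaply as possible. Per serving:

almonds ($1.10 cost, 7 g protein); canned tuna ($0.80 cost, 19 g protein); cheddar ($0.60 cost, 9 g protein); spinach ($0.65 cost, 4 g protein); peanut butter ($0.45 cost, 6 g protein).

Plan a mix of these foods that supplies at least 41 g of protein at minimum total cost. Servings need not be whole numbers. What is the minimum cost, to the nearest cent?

Cost per g of protein: canned tuna $0.0421, cheddar $0.0667, peanut butter $0.0750, almonds $0.1571, spinach $0.1625.
With no serving limits, use only canned tuna: 41 g / 19 g = 2.158 servings × $0.80 = $1.73.

$1.73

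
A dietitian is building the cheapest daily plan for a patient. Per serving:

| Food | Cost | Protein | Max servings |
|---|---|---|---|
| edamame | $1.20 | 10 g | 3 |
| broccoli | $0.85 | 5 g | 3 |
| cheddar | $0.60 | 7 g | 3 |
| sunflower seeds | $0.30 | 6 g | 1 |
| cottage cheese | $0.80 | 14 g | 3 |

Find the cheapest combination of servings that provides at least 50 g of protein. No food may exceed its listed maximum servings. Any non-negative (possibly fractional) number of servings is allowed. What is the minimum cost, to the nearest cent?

$2.87

Cost per g of protein: sunflower seeds $0.0500, cottage cheese $0.0571, cheddar $0.0857, edamame $0.1200, broccoli $0.1700.
Take 1 serving of sunflower seeds: +6.0 g protein for $0.30 (total $0.30, still need 44.0 g).
Take 3 servings of cottage cheese: +42.0 g protein for $2.40 (total $2.70, still need 2.0 g).
Take 0.2857 servings of cheddar: +2.0 g protein for $0.17 (total $2.87, still need 0.0 g).
Filling from the cheapest source first is optimal under one linear minimum: $2.87.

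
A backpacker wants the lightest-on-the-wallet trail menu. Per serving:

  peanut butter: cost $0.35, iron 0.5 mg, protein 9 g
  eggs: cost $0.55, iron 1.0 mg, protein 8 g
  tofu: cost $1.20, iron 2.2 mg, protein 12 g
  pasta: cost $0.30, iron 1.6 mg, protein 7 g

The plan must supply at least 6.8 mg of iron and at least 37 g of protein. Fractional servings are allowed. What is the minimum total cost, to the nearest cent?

$1.55

With two linear requirements the optimum uses one or two foods; enumerate the corners.
peanut butter only: max(6.8/0.5, 37/9) = 13.6 servings → $4.76.
eggs only: max(6.8/1.0, 37/8) = 6.8 servings → $3.74.
tofu only: max(6.8/2.2, 37/12) = 3.091 servings → $3.71.
pasta only: max(6.8/1.6, 37/7) = 5.286 servings → $1.59.
peanut butter + eggs: intersection lies outside the first quadrant.
peanut butter + tofu: the both-tight solution has a negative serving — not a feasible corner.
peanut butter + pasta with both tight: 1.064 servings and 3.917 servings → $1.55.
eggs + tofu: intersection lies outside the first quadrant.
eggs + pasta with both tight: 2 servings and 3 servings → $2.00.
tofu + pasta with both tight: 3.053 servings and 0.05263 servings → $3.68.
So the least-cost plan costs $1.55.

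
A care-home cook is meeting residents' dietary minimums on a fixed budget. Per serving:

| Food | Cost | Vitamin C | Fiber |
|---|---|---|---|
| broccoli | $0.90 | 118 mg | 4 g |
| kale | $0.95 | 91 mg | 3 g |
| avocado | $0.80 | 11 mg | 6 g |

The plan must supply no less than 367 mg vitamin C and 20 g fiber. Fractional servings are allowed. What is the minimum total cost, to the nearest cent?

Compare the cost at each extreme point of the feasible region.
broccoli only: max(367/118, 20/4) = 5 servings → $4.50.
kale only: max(367/91, 20/3) = 6.667 servings → $6.33.
avocado only: max(367/11, 20/6) = 33.36 servings → $26.69.
broccoli + kale with both targets exact would need a negative amount; discard.
broccoli + avocado with both tight: 2.985 servings and 1.343 servings → $3.76.
kale + avocado with both tight: 3.864 servings and 1.402 servings → $4.79.
So the least-cost plan costs $3.76.

$3.76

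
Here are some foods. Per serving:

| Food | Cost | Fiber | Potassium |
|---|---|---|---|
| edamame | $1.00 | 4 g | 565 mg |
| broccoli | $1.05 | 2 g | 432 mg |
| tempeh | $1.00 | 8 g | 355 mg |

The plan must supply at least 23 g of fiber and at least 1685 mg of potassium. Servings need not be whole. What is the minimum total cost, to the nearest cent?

$3.73

At the optimum either one food covers both requirements or two foods hit both targets exactly; no other combination can be cheaper.
edamame only: max(23/4, 1685/565) = 5.75 servings → $5.75.
broccoli only: max(23/2, 1685/432) = 11.5 servings → $12.07.
tempeh only: max(23/8, 1685/355) = 4.746 servings → $4.75.
edamame + broccoli: intersection lies outside the first quadrant.
edamame + tempeh with both tight: 1.715 servings and 2.018 servings → $3.73.
broccoli + tempeh with both tight: 1.936 servings and 2.391 servings → $4.42.
So the least-cost plan costs $3.73.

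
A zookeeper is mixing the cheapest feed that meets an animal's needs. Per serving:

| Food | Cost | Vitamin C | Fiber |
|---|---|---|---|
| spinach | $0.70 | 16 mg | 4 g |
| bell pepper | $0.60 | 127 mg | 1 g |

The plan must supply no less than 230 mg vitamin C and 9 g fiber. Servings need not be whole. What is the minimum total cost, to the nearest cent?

Compare the cost at each extreme point of the feasible region.
spinach only: max(230/16, 9/4) = 14.38 servings → $10.06.
bell pepper only: max(230/127, 9/1) = 9 servings → $5.40.
spinach + bell pepper with both tight: 1.856 servings and 1.577 servings → $2.25.
The minimum over all feasible corners is $2.25.

$2.25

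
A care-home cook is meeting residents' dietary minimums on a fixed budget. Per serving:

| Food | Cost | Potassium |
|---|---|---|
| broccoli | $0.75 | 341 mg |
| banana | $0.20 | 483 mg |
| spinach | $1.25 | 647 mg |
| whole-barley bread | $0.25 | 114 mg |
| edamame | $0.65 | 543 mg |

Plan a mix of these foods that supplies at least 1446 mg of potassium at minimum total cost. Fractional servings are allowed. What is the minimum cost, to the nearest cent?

$0.60

Cost per mg of potassium: banana $0.0004, edamame $0.0012, spinach $0.0019, whole-barley bread $0.0022, broccoli $0.0022.
With no serving limits, use only banana: 1446 mg / 483 mg = 2.994 servings × $0.20 = $0.60.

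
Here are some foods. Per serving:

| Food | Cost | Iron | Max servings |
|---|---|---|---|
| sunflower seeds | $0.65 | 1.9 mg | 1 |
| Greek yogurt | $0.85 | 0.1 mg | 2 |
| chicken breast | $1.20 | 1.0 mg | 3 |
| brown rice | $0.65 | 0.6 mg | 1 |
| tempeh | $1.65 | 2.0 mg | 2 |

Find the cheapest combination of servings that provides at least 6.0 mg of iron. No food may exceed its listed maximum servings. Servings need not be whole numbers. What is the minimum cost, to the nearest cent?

$4.06

Cost per mg of iron: sunflower seeds $0.3421, tempeh $0.8250, brown rice $1.0833, chicken breast $1.2000, Greek yogurt $8.5000.
Take 1 serving of sunflower seeds: +1.9 mg iron for $0.65 (total $0.65, still need 4.1 mg).
Take 2 servings of tempeh: +4.0 mg iron for $3.30 (total $3.95, still need 0.1 mg).
Take 0.1667 servings of brown rice: +0.1 mg iron for $0.11 (total $4.06, still need 0.0 mg).
Filling from the cheapest source first is optimal under one linear minimum: $4.06.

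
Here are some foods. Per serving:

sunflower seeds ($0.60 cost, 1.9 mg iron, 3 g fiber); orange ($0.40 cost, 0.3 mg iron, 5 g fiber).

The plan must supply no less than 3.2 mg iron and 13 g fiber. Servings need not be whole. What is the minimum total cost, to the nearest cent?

This is a tiny linear program; its minimum lies at a vertex of the feasible set. List the vertices and price them.
sunflower seeds only: max(3.2/1.9, 13/3) = 4.333 servings → $2.60.
orange only: max(3.2/0.3, 13/5) = 10.67 servings → $4.27.
sunflower seeds + orange with both tight: 1.407 servings and 1.756 servings → $1.55.
Cheapest feasible corner: $1.55.

$1.55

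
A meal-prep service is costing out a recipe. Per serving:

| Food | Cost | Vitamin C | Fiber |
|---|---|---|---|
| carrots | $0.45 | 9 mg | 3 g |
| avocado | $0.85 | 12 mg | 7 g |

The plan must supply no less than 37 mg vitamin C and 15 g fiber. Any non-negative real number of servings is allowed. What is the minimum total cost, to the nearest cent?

For a min-cost LP with two ≥-constraints, a basic feasible solution has at most two positive variables.
carrots only: max(37/9, 15/3) = 5 servings → $2.25.
avocado only: max(37/12, 15/7) = 3.083 servings → $2.62.
carrots + avocado with both tight: 2.926 servings and 0.8889 servings → $2.07.
The minimum over all feasible corners is $2.07.

$2.07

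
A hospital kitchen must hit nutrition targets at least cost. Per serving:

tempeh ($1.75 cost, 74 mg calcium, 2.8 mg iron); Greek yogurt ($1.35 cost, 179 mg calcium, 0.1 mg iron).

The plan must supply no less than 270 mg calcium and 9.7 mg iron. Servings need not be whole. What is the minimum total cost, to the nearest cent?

$6.16

A basic optimal solution has at most two foods positive. Try each food alone and each pair with both targets met exactly.
tempeh only: max(270/74, 9.7/2.8) = 3.649 servings → $6.39.
Greek yogurt only: max(270/179, 9.7/0.1) = 97 servings → $130.95.
tempeh + Greek yogurt with both tight: 3.462 servings and 0.07736 servings → $6.16.
Cheapest feasible corner: $6.16.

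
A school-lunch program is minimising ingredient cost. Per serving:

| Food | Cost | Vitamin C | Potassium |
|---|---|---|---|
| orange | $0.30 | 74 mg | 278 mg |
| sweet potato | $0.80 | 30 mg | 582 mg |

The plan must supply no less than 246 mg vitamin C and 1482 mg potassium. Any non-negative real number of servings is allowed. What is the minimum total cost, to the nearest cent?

$1.60

orange only: max(246/74, 1482/278) = 5.331 servings → $1.60.
sweet potato only: max(246/30, 1482/582) = 8.2 servings → $6.56.
orange + sweet potato with both tight: 2.842 servings and 1.189 servings → $1.80.
Cheapest feasible corner: $1.60.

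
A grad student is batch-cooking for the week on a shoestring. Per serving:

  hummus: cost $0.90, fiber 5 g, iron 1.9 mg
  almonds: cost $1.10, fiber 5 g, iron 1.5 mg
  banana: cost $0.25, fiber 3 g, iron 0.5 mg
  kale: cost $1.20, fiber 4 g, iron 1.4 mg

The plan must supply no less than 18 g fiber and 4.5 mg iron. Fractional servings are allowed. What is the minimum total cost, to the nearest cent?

$2.18

At the optimum either one food covers both requirements or two foods hit both targets exactly; no other combination can be cheaper.
hummus only: max(18/5, 4.5/1.9) = 3.6 servings → $3.24.
almonds only: max(18/5, 4.5/1.5) = 3.6 servings → $3.96.
banana only: max(18/3, 4.5/0.5) = 9 servings → $2.25.
kale only: max(18/4, 4.5/1.4) = 4.5 servings → $5.40.
hummus + almonds with both targets exact would need a negative amount; discard.
hummus + banana with both tight: 1.406 servings and 3.656 servings → $2.18.
hummus + kale with both targets exact would need a negative amount; discard.
almonds + banana with both tight: 2.25 servings and 2.25 servings → $3.04.
almonds + kale: intersection lies outside the first quadrant.
banana + kale with both tight: 3.273 servings and 2.045 servings → $3.27.
Cheapest feasible corner: $2.18.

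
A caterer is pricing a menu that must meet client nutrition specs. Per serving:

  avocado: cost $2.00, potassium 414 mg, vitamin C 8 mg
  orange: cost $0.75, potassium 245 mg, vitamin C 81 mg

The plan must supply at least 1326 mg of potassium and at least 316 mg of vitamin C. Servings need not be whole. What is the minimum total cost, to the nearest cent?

This is a tiny linear program; its minimum lies at a vertex of the feasible set. List the vertices and price them.
avocado only: max(1326/414, 316/8) = 39.5 servings → $79.00.
orange only: max(1326/245, 316/81) = 5.412 servings → $4.06.
avocado + orange with both tight: 0.9497 servings and 3.807 servings → $4.75.
The minimum over all feasible corners is $4.06.

$4.06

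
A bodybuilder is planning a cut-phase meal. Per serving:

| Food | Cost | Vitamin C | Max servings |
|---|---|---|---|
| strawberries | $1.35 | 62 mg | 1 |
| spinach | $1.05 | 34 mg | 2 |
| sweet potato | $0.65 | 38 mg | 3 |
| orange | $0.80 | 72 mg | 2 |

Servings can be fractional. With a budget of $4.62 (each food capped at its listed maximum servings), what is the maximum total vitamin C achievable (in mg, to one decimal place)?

Vitamin C per dollar: orange 90, sweet potato 58.46, strawberries 45.93, spinach 32.38.
Take 2 servings of orange: spends $1.60, +144.0 mg vitamin C (running total 144.0 mg).
Take 3 servings of sweet potato: spends $1.95, +114.0 mg vitamin C (running total 258.0 mg).
Take 0.7926 servings of strawberries: spends $1.07, +49.1 mg vitamin C (running total 307.1 mg).
Greedy by best ratio exhausts the cost allowance optimally: 307.1 mg.

307.1 mg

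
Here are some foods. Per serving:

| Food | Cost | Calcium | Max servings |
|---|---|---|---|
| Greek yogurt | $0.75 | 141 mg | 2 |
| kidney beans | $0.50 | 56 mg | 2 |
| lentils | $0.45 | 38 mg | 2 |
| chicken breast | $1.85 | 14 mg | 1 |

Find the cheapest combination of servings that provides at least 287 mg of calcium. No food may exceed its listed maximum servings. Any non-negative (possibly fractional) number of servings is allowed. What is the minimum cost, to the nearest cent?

$1.54

Cost per mg of calcium: Greek yogurt $0.0053, kidney beans $0.0089, lentils $0.0118, chicken breast $0.1321.
Take 2 servings of Greek yogurt: +282.0 mg calcium for $1.50 (total $1.50, still need 5.0 mg).
Take 0.08929 servings of kidney beans: +5.0 mg calcium for $0.04 (total $1.54, still need 0.0 mg).
Filling from the cheapest source first is optimal under one linear minimum: $1.54.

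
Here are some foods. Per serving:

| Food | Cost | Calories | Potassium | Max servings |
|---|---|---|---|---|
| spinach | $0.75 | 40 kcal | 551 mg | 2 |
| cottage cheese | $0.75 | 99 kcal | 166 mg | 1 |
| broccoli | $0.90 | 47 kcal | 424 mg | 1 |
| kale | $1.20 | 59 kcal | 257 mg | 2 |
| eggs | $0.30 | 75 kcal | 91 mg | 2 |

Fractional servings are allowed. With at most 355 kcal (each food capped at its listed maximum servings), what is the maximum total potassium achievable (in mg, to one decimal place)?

Potassium per kcal: spinach 13.78, broccoli 9.021, kale 4.356, cottage cheese 1.677, eggs 1.213.
Take 2 servings of spinach: uses 80 kcal, +1102.0 mg potassium (running total 1102.0 mg).
Take 1 serving of broccoli: uses 47 kcal, +424.0 mg potassium (running total 1526.0 mg).
Take 2 servings of kale: uses 118 kcal, +514.0 mg potassium (running total 2040.0 mg).
Take 1 serving of cottage cheese: uses 99 kcal, +166.0 mg potassium (running total 2206.0 mg).
Take 0.1467 servings of eggs: uses 11 kcal, +13.3 mg potassium (running total 2219.3 mg).
Greedy by best ratio exhausts the calories allowance optimally: 2219.3 mg.

2219.3 mg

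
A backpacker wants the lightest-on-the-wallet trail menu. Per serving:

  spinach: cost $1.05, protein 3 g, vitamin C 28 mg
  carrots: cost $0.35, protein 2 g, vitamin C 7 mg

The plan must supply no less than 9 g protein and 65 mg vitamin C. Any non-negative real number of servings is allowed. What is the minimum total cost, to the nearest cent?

An LP optimum is at a vertex; with two nutrient constraints at most two foods are used. Check each candidate.
spinach only: max(9/3, 65/28) = 3 servings → $3.15.
carrots only: max(9/2, 65/7) = 9.286 servings → $3.25.
spinach + carrots with both tight: 1.914 servings and 1.629 servings → $2.58.
Cheapest feasible corner: $2.58.

$2.58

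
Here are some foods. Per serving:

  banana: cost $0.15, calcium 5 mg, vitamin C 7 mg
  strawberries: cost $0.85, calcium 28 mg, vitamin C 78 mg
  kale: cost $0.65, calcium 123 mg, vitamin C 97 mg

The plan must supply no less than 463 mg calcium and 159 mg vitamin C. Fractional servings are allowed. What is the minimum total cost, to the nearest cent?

Two binding constraints pin down two serving amounts, so the optimal mix uses at most two foods. The candidates are each food alone (scaled to the tighter of calcium/vitamin C) and each pair with both constraints tight.
banana only: max(463/5, 159/7) = 92.6 servings → $13.89.
strawberries only: max(463/28, 159/78) = 16.54 servings → $14.06.
kale only: max(463/123, 159/97) = 3.764 servings → $2.45.
banana + strawberries: the both-tight solution has a negative serving — not a feasible corner.
banana + kale: the both-tight solution has a negative serving — not a feasible corner.
strawberries + kale: intersection lies outside the first quadrant.
The minimum over all feasible corners is $2.45.

$2.45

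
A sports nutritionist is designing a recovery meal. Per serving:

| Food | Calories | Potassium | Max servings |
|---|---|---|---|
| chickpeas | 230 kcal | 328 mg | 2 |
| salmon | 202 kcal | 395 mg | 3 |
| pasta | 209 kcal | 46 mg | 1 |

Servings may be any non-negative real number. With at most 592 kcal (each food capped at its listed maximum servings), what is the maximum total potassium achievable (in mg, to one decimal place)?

Potassium per kcal: salmon 1.955, chickpeas 1.426, pasta 0.2201.
Take 2.931 servings of salmon: uses 592 kcal, +1157.6 mg potassium (running total 1157.6 mg).
Greedy by best ratio exhausts the calories allowance optimally: 1157.6 mg.

1157.6 mg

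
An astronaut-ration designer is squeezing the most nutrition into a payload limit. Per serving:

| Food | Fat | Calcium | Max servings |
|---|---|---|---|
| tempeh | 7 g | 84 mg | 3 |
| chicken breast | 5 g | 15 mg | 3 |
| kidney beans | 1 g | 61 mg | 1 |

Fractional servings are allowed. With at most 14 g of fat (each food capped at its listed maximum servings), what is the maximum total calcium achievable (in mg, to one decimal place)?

Calcium per g fat: kidney beans 61, tempeh 12, chicken breast 3.
Take 1 serving of kidney beans: uses 1 g fat, +61.0 mg calcium (running total 61.0 mg).
Take 1.857 servings of tempeh: uses 13 g fat, +156.0 mg calcium (running total 217.0 mg).
Greedy by best ratio exhausts the fat allowance optimally: 217.0 mg.

217.0 mg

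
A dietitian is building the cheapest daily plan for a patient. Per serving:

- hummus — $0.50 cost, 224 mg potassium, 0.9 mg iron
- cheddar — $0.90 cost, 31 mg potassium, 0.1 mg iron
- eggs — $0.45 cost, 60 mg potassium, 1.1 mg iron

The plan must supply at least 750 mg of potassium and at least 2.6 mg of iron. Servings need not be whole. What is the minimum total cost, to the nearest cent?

A basic optimal solution has at most two foods positive. Try each food alone and each pair with both targets met exactly.
hummus only: max(750/224, 2.6/0.9) = 3.348 servings → $1.67.
cheddar only: max(750/31, 2.6/0.1) = 26 servings → $23.40.
eggs only: max(750/60, 2.6/1.1) = 12.5 servings → $5.62.
hummus + cheddar with both tight: 1.018 servings and 16.84 servings → $15.66.
hummus + eggs with both targets exact would need a negative amount; discard.
cheddar + eggs with both tight: 23.81 servings and 0.1993 servings → $21.52.
The minimum over all feasible corners is $1.67.

$1.67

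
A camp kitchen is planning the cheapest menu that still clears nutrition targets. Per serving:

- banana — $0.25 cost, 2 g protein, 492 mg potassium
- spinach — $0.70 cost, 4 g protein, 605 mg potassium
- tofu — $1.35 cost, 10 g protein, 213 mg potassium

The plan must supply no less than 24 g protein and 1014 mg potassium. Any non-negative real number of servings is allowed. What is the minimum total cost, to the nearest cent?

$3.00

Two binding constraints pin down two serving amounts, so the optimal mix uses at most two foods. The candidates are each food alone (scaled to the tighter of protein/potassium) and each pair with both constraints tight.
banana only: max(24/2, 1014/492) = 12 servings → $3.00.
spinach only: max(24/4, 1014/605) = 6 servings → $4.20.
tofu only: max(24/10, 1014/213) = 4.761 servings → $6.43.
banana + spinach: the both-tight solution has a negative serving — not a feasible corner.
banana + tofu with both tight: 1.119 servings and 2.176 servings → $3.22.
spinach + tofu with both tight: 0.9673 servings and 2.013 servings → $3.39.
The minimum over all feasible corners is $3.00.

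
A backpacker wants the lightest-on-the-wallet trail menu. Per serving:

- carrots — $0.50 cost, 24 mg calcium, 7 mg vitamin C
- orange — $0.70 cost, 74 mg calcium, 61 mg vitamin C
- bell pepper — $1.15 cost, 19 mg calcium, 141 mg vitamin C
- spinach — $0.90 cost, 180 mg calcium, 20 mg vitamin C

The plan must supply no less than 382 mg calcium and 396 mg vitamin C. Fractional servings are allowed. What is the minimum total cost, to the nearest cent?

$4.24

At the optimum either one food covers both requirements or two foods hit both targets exactly; no other combination can be cheaper.
carrots only: max(382/24, 396/7) = 56.57 servings → $28.29.
orange only: max(382/74, 396/61) = 6.492 servings → $4.54.
bell pepper only: max(382/19, 396/141) = 20.11 servings → $23.12.
spinach only: max(382/180, 396/20) = 19.8 servings → $17.82.
carrots + orange: the both-tight solution has a negative serving — not a feasible corner.
carrots + bell pepper with both tight: 14.25 servings and 2.101 servings → $9.54.
carrots + spinach: the both-tight solution has a negative serving — not a feasible corner.
orange + bell pepper with both tight: 4.996 servings and 0.6471 servings → $4.24.
orange + spinach with both targets exact would need a negative amount; discard.
bell pepper + spinach with both tight: 2.546 servings and 1.854 servings → $4.60.
So the least-cost plan costs $4.24.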